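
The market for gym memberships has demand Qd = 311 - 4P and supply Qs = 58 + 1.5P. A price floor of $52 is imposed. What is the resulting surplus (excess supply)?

Equilibrium price would be P* = 46, so the floor at 52 binds.
At P = 52: Qd = 103, Qs = 136.
Surplus = 136 − 103 = 33.

Surplus = 33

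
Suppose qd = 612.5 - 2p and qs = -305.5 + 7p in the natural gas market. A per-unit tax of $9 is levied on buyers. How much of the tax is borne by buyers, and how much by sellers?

Buyers bear $7, sellers bear $2

Pre-tax equilibrium: p* = 102, q* = 408.5.
Tax on buyers shifts demand to qd = 612.5 − 2(p + 9) = 594.5 - 2p.
594.5 - 2p = -305.5 + 7p gives seller price ps = 100; buyers pay pb = 100 + 9 = 109.
New quantity: q = 612.5 − 2(109) = 394.5.
Buyer burden = 109 − 102 = 7; seller burden = 102 − 100 = 2.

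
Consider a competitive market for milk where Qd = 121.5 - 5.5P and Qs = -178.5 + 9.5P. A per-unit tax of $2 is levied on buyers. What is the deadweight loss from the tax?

Pre-tax equilibrium: P* = 20, Q* = 11.5.
Tax on buyers shifts demand to Qd = 121.5 − 5.5(P + 2) = 110.5 - 5.5P.
110.5 - 5.5P = -178.5 + 9.5P gives seller price Ps = 289/15; buyers pay Pb = 289/15 + 2 = 319/15.
New quantity: Q = 121.5 − 5.5(319/15) = 68/15.
DWL = ½ × 2 × (11.5 − 68/15) = 209/30.

Deadweight loss = 209/30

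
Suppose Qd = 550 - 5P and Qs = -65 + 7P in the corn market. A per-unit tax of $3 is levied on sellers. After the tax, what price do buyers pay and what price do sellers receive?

Buyers pay $53, sellers receive $50

Pre-tax equilibrium: P* = 51.25, Q* = 293.75.
Tax on sellers shifts supply to Qs = -65 + 7(P − 3) = -86 + 7P.
550 - 5P = -86 + 7P gives buyer price Pb = 53; sellers receive Ps = 53 − 3 = 50.
New quantity: Q = 550 − 5(53) = 285.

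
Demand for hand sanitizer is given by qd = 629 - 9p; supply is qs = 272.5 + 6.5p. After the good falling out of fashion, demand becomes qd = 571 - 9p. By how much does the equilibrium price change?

Original equilibrium: p* = 23, q* = 422.
New equilibrium: 571 - 9p = 272.5 + 6.5p, so 298.5 = 15.5p and p' = 597/31; q' = 571 − 9(597/31) = 12328/31.
Change in price: 597/31 − 23 = -116/31.

Δp = -116/31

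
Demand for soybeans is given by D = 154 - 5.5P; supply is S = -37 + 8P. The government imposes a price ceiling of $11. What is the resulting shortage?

Shortage = 42.5

Equilibrium price would be P* = 382/27, so the ceiling at 11 binds.
At P = 11: D = 154 − 5.5(11) = 93.5, S = -37 + 8(11) = 51.
Shortage = 93.5 − 51 = 42.5.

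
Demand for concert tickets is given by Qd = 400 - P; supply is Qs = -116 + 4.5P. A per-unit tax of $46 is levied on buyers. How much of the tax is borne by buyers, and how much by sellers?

Buyers bear 414/11, sellers bear 92/11

Pre-tax equilibrium: P* = 1032/11, Q* = 3368/11.
Tax on buyers shifts demand to Qd = 400 − 1(P + 46) = 354 - P.
354 - P = -116 + 4.5P gives seller price Ps = 940/11; buyers pay Pb = 940/11 + 46 = 1446/11.
New quantity: Q = 400 − 1(1446/11) = 2954/11.
Buyer burden = 1446/11 − 1032/11 = 414/11; seller burden = 1032/11 − 940/11 = 92/11.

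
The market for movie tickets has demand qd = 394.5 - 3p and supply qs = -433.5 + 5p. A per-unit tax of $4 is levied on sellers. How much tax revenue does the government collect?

Pre-tax equilibrium: p* = 103.5, q* = 84.
Tax on sellers shifts supply to qs = -433.5 + 5(p − 4) = -453.5 + 5p.
394.5 - 3p = -453.5 + 5p gives buyer price pb = 106; sellers receive ps = 106 − 4 = 102.
New quantity: q = 394.5 − 3(106) = 76.5.
Revenue = 4 × 76.5 = 306.

Tax revenue = 306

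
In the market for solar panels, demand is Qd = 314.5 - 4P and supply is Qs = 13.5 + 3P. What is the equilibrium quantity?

Set Qd = Qs: 314.5 - 4P = 13.5 + 3P.
301 = 7P, so P* = 43.
Q* = 314.5 − 4(43) = 142.5.

Q* = 142.5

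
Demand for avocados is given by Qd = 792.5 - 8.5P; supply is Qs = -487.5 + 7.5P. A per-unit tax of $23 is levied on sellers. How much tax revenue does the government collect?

Pre-tax equilibrium: P* = 80, Q* = 112.5.
Tax on sellers shifts supply to Qs = -487.5 + 7.5(P − 23) = -660 + 7.5P.
792.5 - 8.5P = -660 + 7.5P gives buyer price Pb = 90.78125; sellers receive Ps = 90.78125 − 23 = 67.78125.
New quantity: Q = 792.5 − 8.5(90.78125) = 20.859375.
Revenue = 23 × 20.859375 = 479.765625.

Tax revenue = 479.765625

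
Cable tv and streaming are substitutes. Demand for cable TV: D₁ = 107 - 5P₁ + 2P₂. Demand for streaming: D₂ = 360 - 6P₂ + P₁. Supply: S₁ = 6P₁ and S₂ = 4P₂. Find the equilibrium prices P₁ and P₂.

Market 1: 107 - 5P₁ + 2P₂ = 6P₁ → 11P₁ - 2P₂ = 107.
Market 2: 10P₂ - P₁ = 360.
Eliminating P₂: 10×(1) + 2×(2) gives 108P₁ = 1790, so P₁ = 895/54.
Back-substitute into (2): P₂ = (360 + 1×895/54) / 10 = 4067/108.

P₁ = 895/54, P₂ = 4067/108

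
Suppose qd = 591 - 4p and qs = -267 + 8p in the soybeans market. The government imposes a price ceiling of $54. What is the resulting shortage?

Equilibrium price would be p* = 71.5, so the ceiling at 54 binds.
At p = 54: qd = 591 − 4(54) = 375, qs = -267 + 8(54) = 165.
Shortage = 375 − 165 = 210.

Shortage = 210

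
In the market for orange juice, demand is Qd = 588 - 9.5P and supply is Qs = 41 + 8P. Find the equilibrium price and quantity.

Set Qd = Qs: 588 - 9.5P = 41 + 8P.
547 = 17.5P, so P* = 1094/35.
Q* = 588 − 9.5(1094/35) = 10187/35.

P* = 1094/35, Q* = 10187/35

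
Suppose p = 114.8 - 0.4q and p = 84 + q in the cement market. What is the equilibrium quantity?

Set the two price expressions equal: 114.8 - 0.4q = 84 + q.
30.8 = 1.4q, so q* = 22.
p* = 114.8 − (0.4)(22) = 106.

q* = 22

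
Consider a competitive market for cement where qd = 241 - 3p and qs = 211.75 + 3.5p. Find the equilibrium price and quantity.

p* = 4.5, q* = 227.5

Set qd = qs: 241 - 3p = 211.75 + 3.5p.
29.25 = 6.5p, so p* = 4.5.
q* = 241 − 3(4.5) = 227.5.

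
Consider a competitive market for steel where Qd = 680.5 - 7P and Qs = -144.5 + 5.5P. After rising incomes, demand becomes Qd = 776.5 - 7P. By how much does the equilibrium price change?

ΔP = 7.68

Original equilibrium: P* = 66, Q* = 218.5.
New equilibrium: 776.5 - 7P = -144.5 + 5.5P, so 921 = 12.5P and P' = 73.68; Q' = 776.5 − 7(73.68) = 260.74.
Change in price: 73.68 − 66 = 7.68.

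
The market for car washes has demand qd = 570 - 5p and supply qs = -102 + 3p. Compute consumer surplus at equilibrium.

Consumer surplus = 2250

Equilibrium: 570 - 5p = -102 + 3p gives p* = 84, q* = 150.
Demand choke price (qd = 0): p = 114.
CS = ½(114 − 84)(150) = 2250.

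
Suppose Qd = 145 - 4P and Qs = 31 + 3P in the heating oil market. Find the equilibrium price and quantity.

P* = 114/7, Q* = 559/7

Set Qd = Qs: 145 - 4P = 31 + 3P.
114 = 7P, so P* = 114/7.
Q* = 145 − 4(114/7) = 559/7.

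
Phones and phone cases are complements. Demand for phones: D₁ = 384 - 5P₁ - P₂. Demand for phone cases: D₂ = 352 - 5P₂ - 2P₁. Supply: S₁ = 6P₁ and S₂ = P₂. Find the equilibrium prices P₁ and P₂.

Market 1: 384 - 5P₁ - P₂ = 6P₁ → 11P₁ + P₂ = 384.
Market 2: 6P₂ + 2P₁ = 352.
Eliminating P₂: 6×(1) − 1×(2) gives 64P₁ = 1952, so P₁ = 30.5.
Back-substitute into (2): P₂ = (352 − 2×30.5) / 6 = 48.5.

P₁ = 30.5, P₂ = 48.5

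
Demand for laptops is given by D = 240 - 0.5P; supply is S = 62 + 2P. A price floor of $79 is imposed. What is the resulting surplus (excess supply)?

Surplus = 19.5

Equilibrium price would be P* = 71.2, so the floor at 79 binds.
At P = 79: D = 200.5, S = 220.
Surplus = 220 − 200.5 = 19.5.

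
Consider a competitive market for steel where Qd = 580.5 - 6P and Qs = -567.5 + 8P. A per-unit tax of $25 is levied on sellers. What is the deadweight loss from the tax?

Deadweight loss = 7500/7

Pre-tax equilibrium: P* = 82, Q* = 88.5.
Tax on sellers shifts supply to Qs = -567.5 + 8(P − 25) = -767.5 + 8P.
580.5 - 6P = -767.5 + 8P gives buyer price Pb = 674/7; sellers receive Ps = 674/7 − 25 = 499/7.
New quantity: Q = 580.5 − 6(674/7) = 39/14.
DWL = ½ × 25 × (88.5 − 39/14) = 7500/7.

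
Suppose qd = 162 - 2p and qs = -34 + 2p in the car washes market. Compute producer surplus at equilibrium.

Producer surplus = 1024

Equilibrium: 162 - 2p = -34 + 2p gives p* = 49, q* = 64.
Supply starts at p = 17 (where qs = 0).
PS = ½(49 − 17)(64) = 1024.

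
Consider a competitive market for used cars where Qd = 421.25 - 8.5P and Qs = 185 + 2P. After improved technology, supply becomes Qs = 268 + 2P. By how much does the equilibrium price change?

Original equilibrium: P* = 22.5, Q* = 230.
New equilibrium: 421.25 - 8.5P = 268 + 2P, so 153.25 = 10.5P and P' = 613/42; Q' = 421.25 − 8.5(613/42) = 6241/21.
Change in price: 613/42 − 22.5 = -166/21.

ΔP = -166/21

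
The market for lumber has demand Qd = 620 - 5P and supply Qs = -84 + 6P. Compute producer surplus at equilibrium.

Producer surplus = 7500

Equilibrium: 620 - 5P = -84 + 6P gives P* = 64, Q* = 300.
Supply starts at P = 14 (where Qs = 0).
PS = ½(64 − 14)(300) = 7500.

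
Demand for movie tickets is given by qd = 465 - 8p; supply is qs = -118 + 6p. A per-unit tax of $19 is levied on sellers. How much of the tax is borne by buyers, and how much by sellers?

Pre-tax equilibrium: p* = 583/14, q* = 923/7.
Tax on sellers shifts supply to qs = -118 + 6(p − 19) = -232 + 6p.
465 - 8p = -232 + 6p gives buyer price pb = 697/14; sellers receive ps = 697/14 − 19 = 431/14.
New quantity: q = 465 − 8(697/14) = 467/7.
Buyer burden = 697/14 − 583/14 = 57/7; seller burden = 583/14 − 431/14 = 76/7.

Buyers bear 57/7, sellers bear 76/7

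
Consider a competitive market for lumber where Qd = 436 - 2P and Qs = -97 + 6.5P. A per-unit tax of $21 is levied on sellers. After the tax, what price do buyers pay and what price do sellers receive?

Pre-tax equilibrium: P* = 1066/17, Q* = 5280/17.
Tax on sellers shifts supply to Qs = -97 + 6.5(P − 21) = -233.5 + 6.5P.
436 - 2P = -233.5 + 6.5P gives buyer price Pb = 1339/17; sellers receive Ps = 1339/17 − 21 = 982/17.
New quantity: Q = 436 − 2(1339/17) = 4734/17.

Buyers pay 1339/17, sellers receive 982/17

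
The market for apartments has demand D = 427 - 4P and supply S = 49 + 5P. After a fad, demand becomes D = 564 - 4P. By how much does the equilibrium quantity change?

Original equilibrium: P* = 42, Q* = 259.
New equilibrium: 564 - 4P = 49 + 5P, so 515 = 9P and P' = 515/9; Q' = 564 − 4(515/9) = 3016/9.
Change in quantity: 3016/9 − 259 = 685/9.

ΔQ = 685/9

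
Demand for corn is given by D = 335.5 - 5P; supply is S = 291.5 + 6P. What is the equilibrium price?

P* = 4

Set D = S: 335.5 - 5P = 291.5 + 6P.
44 = 11P, so P* = 4.
Q* = 335.5 − 5(4) = 315.5.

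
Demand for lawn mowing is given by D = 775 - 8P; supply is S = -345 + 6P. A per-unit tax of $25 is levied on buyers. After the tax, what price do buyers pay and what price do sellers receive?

Pre-tax equilibrium: P* = 80, Q* = 135.
Tax on buyers shifts demand to D = 775 − 8(P + 25) = 575 - 8P.
575 - 8P = -345 + 6P gives seller price Ps = 460/7; buyers pay Pb = 460/7 + 25 = 635/7.
New quantity: Q = 775 − 8(635/7) = 345/7.

Buyers pay 635/7, sellers receive 460/7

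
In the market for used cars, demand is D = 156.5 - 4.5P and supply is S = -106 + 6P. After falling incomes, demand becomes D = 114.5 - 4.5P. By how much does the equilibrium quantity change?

ΔQ = -24

Original equilibrium: P* = 25, Q* = 44.
New equilibrium: 114.5 - 4.5P = -106 + 6P, so 220.5 = 10.5P and P' = 21; Q' = 114.5 − 4.5(21) = 20.
Change in quantity: 20 − 44 = -24.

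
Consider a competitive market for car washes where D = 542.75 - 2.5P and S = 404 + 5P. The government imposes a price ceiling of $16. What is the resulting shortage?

Equilibrium price would be P* = 18.5, so the ceiling at 16 binds.
At P = 16: D = 542.75 − 2.5(16) = 502.75, S = 404 + 5(16) = 484.
Shortage = 502.75 − 484 = 18.75.

Shortage = 18.75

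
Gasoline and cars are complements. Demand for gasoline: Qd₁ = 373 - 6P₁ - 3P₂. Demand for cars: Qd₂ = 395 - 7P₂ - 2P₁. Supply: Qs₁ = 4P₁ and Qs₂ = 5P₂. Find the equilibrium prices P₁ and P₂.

Market 1: 373 - 6P₁ - 3P₂ = 4P₁ → 10P₁ + 3P₂ = 373.
Market 2: 12P₂ + 2P₁ = 395.
Eliminating P₂: 12×(1) − 3×(2) gives 114P₁ = 3291, so P₁ = 1097/38.
Back-substitute into (2): P₂ = (395 − 2×1097/38) / 12 = 534/19.

P₁ = 1097/38, P₂ = 534/19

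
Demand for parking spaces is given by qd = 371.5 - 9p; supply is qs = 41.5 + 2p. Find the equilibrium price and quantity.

p* = 30, q* = 101.5

Set qd = qs: 371.5 - 9p = 41.5 + 2p.
330 = 11p, so p* = 30.
q* = 371.5 − 9(30) = 101.5.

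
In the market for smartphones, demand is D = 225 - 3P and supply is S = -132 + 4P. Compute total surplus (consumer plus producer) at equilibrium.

Total surplus = 1512

Equilibrium: 225 - 3P = -132 + 4P gives P* = 51, Q* = 72.
Demand choke price: P = 75; supply starts at P = 33.
CS = ½(75 − 51)(72) = 864; PS = ½(51 − 33)(72) = 648.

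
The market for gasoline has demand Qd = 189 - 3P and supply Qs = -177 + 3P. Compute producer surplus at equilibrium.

Producer surplus = 6

Equilibrium: 189 - 3P = -177 + 3P gives P* = 61, Q* = 6.
Supply starts at P = 59 (where Qs = 0).
PS = ½(61 − 59)(6) = 6.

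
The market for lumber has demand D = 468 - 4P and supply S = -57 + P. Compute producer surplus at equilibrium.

Producer surplus = 1152

Equilibrium: 468 - 4P = -57 + P gives P* = 105, Q* = 48.
Supply starts at P = 57 (where S = 0).
PS = ½(105 − 57)(48) = 1152.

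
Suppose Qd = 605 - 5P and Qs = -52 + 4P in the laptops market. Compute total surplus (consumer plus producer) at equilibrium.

Equilibrium: 605 - 5P = -52 + 4P gives P* = 73, Q* = 240.
Demand choke price: P = 121; supply starts at P = 13.
CS = ½(121 − 73)(240) = 5760; PS = ½(73 − 13)(240) = 7200.

Total surplus = 12960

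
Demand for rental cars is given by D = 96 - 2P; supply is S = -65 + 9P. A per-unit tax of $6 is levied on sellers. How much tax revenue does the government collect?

Tax revenue = 3756/11

Pre-tax equilibrium: P* = 161/11, Q* = 734/11.
Tax on sellers shifts supply to S = -65 + 9(P − 6) = -119 + 9P.
96 - 2P = -119 + 9P gives buyer price Pb = 215/11; sellers receive Ps = 215/11 − 6 = 149/11.
New quantity: Q = 96 − 2(215/11) = 626/11.
Revenue = 6 × 626/11 = 3756/11.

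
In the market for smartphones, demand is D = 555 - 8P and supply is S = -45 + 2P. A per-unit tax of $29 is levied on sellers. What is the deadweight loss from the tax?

Deadweight loss = 672.8

Pre-tax equilibrium: P* = 60, Q* = 75.
Tax on sellers shifts supply to S = -45 + 2(P − 29) = -103 + 2P.
555 - 8P = -103 + 2P gives buyer price Pb = 65.8; sellers receive Ps = 65.8 − 29 = 36.8.
New quantity: Q = 555 − 8(65.8) = 28.6.
DWL = ½ × 29 × (75 − 28.6) = 672.8.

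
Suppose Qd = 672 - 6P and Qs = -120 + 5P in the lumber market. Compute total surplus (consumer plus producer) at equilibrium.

Equilibrium: 672 - 6P = -120 + 5P gives P* = 72, Q* = 240.
Demand choke price: P = 112; supply starts at P = 24.
CS = ½(112 − 72)(240) = 4800; PS = ½(72 − 24)(240) = 5760.

Total surplus = 10560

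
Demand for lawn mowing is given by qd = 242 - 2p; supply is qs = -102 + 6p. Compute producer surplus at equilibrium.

Equilibrium: 242 - 2p = -102 + 6p gives p* = 43, q* = 156.
Supply starts at p = 17 (where qs = 0).
PS = ½(43 − 17)(156) = 2028.

Producer surplus = 2028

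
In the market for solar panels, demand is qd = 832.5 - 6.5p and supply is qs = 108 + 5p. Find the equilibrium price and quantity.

p* = 63, q* = 423

Set qd = qs: 832.5 - 6.5p = 108 + 5p.
724.5 = 11.5p, so p* = 63.
q* = 832.5 − 6.5(63) = 423.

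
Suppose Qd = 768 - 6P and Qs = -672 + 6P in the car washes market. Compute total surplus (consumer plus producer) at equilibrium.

Equilibrium: 768 - 6P = -672 + 6P gives P* = 120, Q* = 48.
Demand choke price: P = 128; supply starts at P = 112.
CS = ½(128 − 120)(48) = 192; PS = ½(120 − 112)(48) = 192.

Total surplus = 384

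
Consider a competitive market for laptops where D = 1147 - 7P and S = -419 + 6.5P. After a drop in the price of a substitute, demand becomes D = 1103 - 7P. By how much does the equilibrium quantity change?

Original equilibrium: P* = 116, Q* = 335.
New equilibrium: 1103 - 7P = -419 + 6.5P, so 1522 = 13.5P and P' = 3044/27; Q' = 1103 − 7(3044/27) = 8473/27.
Change in quantity: 8473/27 − 335 = -572/27.

ΔQ = -572/27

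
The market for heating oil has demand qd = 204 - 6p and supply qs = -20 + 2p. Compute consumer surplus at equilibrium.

Equilibrium: 204 - 6p = -20 + 2p gives p* = 28, q* = 36.
Demand choke price (qd = 0): p = 34.
CS = ½(34 − 28)(36) = 108.

Consumer surplus = 108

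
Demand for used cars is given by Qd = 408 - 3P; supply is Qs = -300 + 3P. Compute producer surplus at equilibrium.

Producer surplus = 486

Equilibrium: 408 - 3P = -300 + 3P gives P* = 118, Q* = 54.
Supply starts at P = 100 (where Qs = 0).
PS = ½(118 − 100)(54) = 486.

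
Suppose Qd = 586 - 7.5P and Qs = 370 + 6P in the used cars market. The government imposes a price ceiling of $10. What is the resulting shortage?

Equilibrium price would be P* = 16, so the ceiling at 10 binds.
At P = 10: Qd = 586 − 7.5(10) = 511, Qs = 370 + 6(10) = 430.
Shortage = 511 − 430 = 81.

Shortage = 81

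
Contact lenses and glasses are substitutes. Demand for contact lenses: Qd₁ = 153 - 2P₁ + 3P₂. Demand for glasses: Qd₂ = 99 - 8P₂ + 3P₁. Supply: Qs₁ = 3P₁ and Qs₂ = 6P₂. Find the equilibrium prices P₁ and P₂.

Market 1: 153 - 2P₁ + 3P₂ = 3P₁ → 5P₁ - 3P₂ = 153.
Market 2: 14P₂ - 3P₁ = 99.
Eliminating P₂: 14×(1) + 3×(2) gives 61P₁ = 2439, so P₁ = 2439/61.
Back-substitute into (2): P₂ = (99 + 3×2439/61) / 14 = 954/61.

P₁ = 2439/61, P₂ = 954/61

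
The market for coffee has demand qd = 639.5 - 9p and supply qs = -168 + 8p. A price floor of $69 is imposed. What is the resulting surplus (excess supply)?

Surplus = 365.5

Equilibrium price would be p* = 47.5, so the floor at 69 binds.
At p = 69: qd = 18.5, qs = 384.
Surplus = 384 − 18.5 = 365.5.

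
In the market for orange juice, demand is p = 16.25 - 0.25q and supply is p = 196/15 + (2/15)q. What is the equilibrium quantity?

q* = 191/23

Set the two price expressions equal: 16.25 - 0.25q = 196/15 + (2/15)q.
191/60 = (23/60)q, so q* = 191/23.
p* = 16.25 − (0.25)(191/23) = 326/23.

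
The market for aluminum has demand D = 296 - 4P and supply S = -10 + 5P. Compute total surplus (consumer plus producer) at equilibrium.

Equilibrium: 296 - 4P = -10 + 5P gives P* = 34, Q* = 160.
Demand choke price: P = 74; supply starts at P = 2.
CS = ½(74 − 34)(160) = 3200; PS = ½(34 − 2)(160) = 2560.

Total surplus = 5760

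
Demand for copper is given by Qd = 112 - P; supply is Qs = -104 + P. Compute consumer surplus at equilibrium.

Equilibrium: 112 - P = -104 + P gives P* = 108, Q* = 4.
Demand choke price (Qd = 0): P = 112.
CS = ½(112 − 108)(4) = 8.

Consumer surplus = 8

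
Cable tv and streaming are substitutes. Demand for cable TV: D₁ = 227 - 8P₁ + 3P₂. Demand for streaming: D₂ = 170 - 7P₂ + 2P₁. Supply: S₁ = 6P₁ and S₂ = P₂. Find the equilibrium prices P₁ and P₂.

P₁ = 1163/53, P₂ = 1417/53

Market 1: 227 - 8P₁ + 3P₂ = 6P₁ → 14P₁ - 3P₂ = 227.
Market 2: 8P₂ - 2P₁ = 170.
Eliminating P₂: 8×(1) + 3×(2) gives 106P₁ = 2326, so P₁ = 1163/53.
Back-substitute into (2): P₂ = (170 + 2×1163/53) / 8 = 1417/53.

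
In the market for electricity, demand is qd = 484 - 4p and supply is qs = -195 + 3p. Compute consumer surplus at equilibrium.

Consumer surplus = 1152

Equilibrium: 484 - 4p = -195 + 3p gives p* = 97, q* = 96.
Demand choke price (qd = 0): p = 121.
CS = ½(121 − 97)(96) = 1152.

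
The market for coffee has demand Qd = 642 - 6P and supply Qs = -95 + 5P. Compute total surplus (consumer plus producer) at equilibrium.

Total surplus = 10560

Equilibrium: 642 - 6P = -95 + 5P gives P* = 67, Q* = 240.
Demand choke price: P = 107; supply starts at P = 19.
CS = ½(107 − 67)(240) = 4800; PS = ½(67 − 19)(240) = 5760.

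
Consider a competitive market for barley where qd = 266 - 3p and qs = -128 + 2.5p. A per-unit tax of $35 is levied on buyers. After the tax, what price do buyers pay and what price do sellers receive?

Buyers pay 963/11, sellers receive 578/11

Pre-tax equilibrium: p* = 788/11, q* = 562/11.
Tax on buyers shifts demand to qd = 266 − 3(p + 35) = 161 - 3p.
161 - 3p = -128 + 2.5p gives seller price ps = 578/11; buyers pay pb = 578/11 + 35 = 963/11.
New quantity: q = 266 − 3(963/11) = 37/11.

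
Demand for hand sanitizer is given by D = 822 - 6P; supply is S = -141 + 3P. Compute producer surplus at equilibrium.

Equilibrium: 822 - 6P = -141 + 3P gives P* = 107, Q* = 180.
Supply starts at P = 47 (where S = 0).
PS = ½(107 − 47)(180) = 5400.

Producer surplus = 5400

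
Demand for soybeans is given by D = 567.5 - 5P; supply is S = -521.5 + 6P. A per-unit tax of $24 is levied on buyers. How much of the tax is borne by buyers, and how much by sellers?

Pre-tax equilibrium: P* = 99, Q* = 72.5.
Tax on buyers shifts demand to D = 567.5 − 5(P + 24) = 447.5 - 5P.
447.5 - 5P = -521.5 + 6P gives seller price Ps = 969/11; buyers pay Pb = 969/11 + 24 = 1233/11.
New quantity: Q = 567.5 − 5(1233/11) = 155/22.
Buyer burden = 1233/11 − 99 = 144/11; seller burden = 99 − 969/11 = 120/11.

Buyers bear 144/11, sellers bear 120/11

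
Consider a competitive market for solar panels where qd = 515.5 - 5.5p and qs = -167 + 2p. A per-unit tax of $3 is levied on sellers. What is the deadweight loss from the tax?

Deadweight loss = 6.6

Pre-tax equilibrium: p* = 91, q* = 15.
Tax on sellers shifts supply to qs = -167 + 2(p − 3) = -173 + 2p.
515.5 - 5.5p = -173 + 2p gives buyer price pb = 91.8; sellers receive ps = 91.8 − 3 = 88.8.
New quantity: q = 515.5 − 5.5(91.8) = 10.6.
DWL = ½ × 3 × (15 − 10.6) = 6.6.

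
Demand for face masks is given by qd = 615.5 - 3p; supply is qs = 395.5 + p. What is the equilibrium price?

p* = 55

Set qd = qs: 615.5 - 3p = 395.5 + p.
220 = 4p, so p* = 55.
q* = 615.5 − 3(55) = 450.5.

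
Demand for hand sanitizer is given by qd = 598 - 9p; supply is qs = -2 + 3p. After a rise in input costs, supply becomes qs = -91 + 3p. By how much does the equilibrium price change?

Original equilibrium: p* = 50, q* = 148.
New equilibrium: 598 - 9p = -91 + 3p, so 689 = 12p and p' = 689/12; q' = 598 − 9(689/12) = 81.25.
Change in price: 689/12 − 50 = 89/12.

Δp = 89/12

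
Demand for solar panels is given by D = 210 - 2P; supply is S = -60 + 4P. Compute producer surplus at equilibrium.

Producer surplus = 1800

Equilibrium: 210 - 2P = -60 + 4P gives P* = 45, Q* = 120.
Supply starts at P = 15 (where S = 0).
PS = ½(45 − 15)(120) = 1800.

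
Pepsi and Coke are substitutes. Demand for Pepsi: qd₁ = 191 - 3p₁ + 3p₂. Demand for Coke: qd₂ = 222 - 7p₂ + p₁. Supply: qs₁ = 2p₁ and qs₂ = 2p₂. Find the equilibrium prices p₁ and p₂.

Market 1: 191 - 3p₁ + 3p₂ = 2p₁ → 5p₁ - 3p₂ = 191.
Market 2: 9p₂ - p₁ = 222.
Eliminating p₂: 9×(1) + 3×(2) gives 42p₁ = 2385, so p₁ = 795/14.
Back-substitute into (2): p₂ = (222 + 1×795/14) / 9 = 1301/42.

p₁ = 795/14, p₂ = 1301/42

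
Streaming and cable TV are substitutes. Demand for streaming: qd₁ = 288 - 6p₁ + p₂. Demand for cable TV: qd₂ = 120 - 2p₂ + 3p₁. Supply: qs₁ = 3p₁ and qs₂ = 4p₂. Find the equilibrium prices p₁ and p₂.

p₁ = 616/17, p₂ = 648/17

Market 1: 288 - 6p₁ + p₂ = 3p₁ → 9p₁ - p₂ = 288.
Market 2: 6p₂ - 3p₁ = 120.
Eliminating p₂: 6×(1) + 1×(2) gives 51p₁ = 1848, so p₁ = 616/17.
Back-substitute into (2): p₂ = (120 + 3×616/17) / 6 = 648/17.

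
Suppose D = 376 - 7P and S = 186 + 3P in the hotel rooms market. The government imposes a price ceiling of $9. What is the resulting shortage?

Equilibrium price would be P* = 19, so the ceiling at 9 binds.
At P = 9: D = 376 − 7(9) = 313, S = 186 + 3(9) = 213.
Shortage = 313 − 213 = 100.

Shortage = 100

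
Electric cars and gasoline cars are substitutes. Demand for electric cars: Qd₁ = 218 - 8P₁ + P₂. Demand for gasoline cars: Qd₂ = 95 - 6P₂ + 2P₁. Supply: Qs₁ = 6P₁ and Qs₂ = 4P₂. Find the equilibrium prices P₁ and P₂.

Market 1: 218 - 8P₁ + P₂ = 6P₁ → 14P₁ - P₂ = 218.
Market 2: 10P₂ - 2P₁ = 95.
Eliminating P₂: 10×(1) + 1×(2) gives 138P₁ = 2275, so P₁ = 2275/138.
Back-substitute into (2): P₂ = (95 + 2×2275/138) / 10 = 883/69.

P₁ = 2275/138, P₂ = 883/69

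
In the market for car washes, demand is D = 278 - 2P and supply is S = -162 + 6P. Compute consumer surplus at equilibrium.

Consumer surplus = 7056

Equilibrium: 278 - 2P = -162 + 6P gives P* = 55, Q* = 168.
Demand choke price (D = 0): P = 139.
CS = ½(139 − 55)(168) = 7056.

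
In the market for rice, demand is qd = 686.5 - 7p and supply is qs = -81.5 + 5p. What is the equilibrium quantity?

q* = 238.5

Set qd = qs: 686.5 - 7p = -81.5 + 5p.
768 = 12p, so p* = 64.
q* = 686.5 − 7(64) = 238.5.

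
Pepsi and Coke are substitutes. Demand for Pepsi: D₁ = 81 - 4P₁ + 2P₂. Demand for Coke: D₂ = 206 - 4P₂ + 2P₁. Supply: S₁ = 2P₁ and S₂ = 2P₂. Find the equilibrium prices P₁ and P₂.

Market 1: 81 - 4P₁ + 2P₂ = 2P₁ → 6P₁ - 2P₂ = 81.
Market 2: 6P₂ - 2P₁ = 206.
Eliminating P₂: 6×(1) + 2×(2) gives 32P₁ = 898, so P₁ = 28.0625.
Back-substitute into (2): P₂ = (206 + 2×28.0625) / 6 = 43.6875.

P₁ = 28.0625, P₂ = 43.6875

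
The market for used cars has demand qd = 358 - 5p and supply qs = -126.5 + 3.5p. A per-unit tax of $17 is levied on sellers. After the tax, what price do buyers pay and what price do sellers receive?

Pre-tax equilibrium: p* = 57, q* = 73.
Tax on sellers shifts supply to qs = -126.5 + 3.5(p − 17) = -186 + 3.5p.
358 - 5p = -186 + 3.5p gives buyer price pb = 64; sellers receive ps = 64 − 17 = 47.
New quantity: q = 358 − 5(64) = 38.

Buyers pay $64, sellers receive $47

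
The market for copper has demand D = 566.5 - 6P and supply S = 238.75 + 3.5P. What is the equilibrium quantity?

Set D = S: 566.5 - 6P = 238.75 + 3.5P.
327.75 = 9.5P, so P* = 34.5.
Q* = 566.5 − 6(34.5) = 359.5.

Q* = 359.5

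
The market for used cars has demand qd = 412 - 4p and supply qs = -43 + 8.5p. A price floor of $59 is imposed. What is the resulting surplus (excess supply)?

Surplus = 282.5

Equilibrium price would be p* = 36.4, so the floor at 59 binds.
At p = 59: qd = 176, qs = 458.5.
Surplus = 458.5 − 176 = 282.5.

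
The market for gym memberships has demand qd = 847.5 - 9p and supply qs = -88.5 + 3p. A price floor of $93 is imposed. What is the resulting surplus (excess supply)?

Equilibrium price would be p* = 78, so the floor at 93 binds.
At p = 93: qd = 10.5, qs = 190.5.
Surplus = 190.5 − 10.5 = 180.

Surplus = 180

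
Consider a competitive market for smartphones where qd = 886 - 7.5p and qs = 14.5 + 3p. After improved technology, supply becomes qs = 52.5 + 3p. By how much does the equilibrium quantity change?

Original equilibrium: p* = 83, q* = 263.5.
New equilibrium: 886 - 7.5p = 52.5 + 3p, so 833.5 = 10.5p and p' = 1667/21; q' = 886 − 7.5(1667/21) = 4069/14.
Change in quantity: 4069/14 − 263.5 = 190/7.

Δq = 190/7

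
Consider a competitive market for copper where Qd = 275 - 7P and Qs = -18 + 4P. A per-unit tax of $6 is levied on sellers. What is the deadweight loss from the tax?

Pre-tax equilibrium: P* = 293/11, Q* = 974/11.
Tax on sellers shifts supply to Qs = -18 + 4(P − 6) = -42 + 4P.
275 - 7P = -42 + 4P gives buyer price Pb = 317/11; sellers receive Ps = 317/11 − 6 = 251/11.
New quantity: Q = 275 − 7(317/11) = 806/11.
DWL = ½ × 6 × (974/11 − 806/11) = 504/11.

Deadweight loss = 504/11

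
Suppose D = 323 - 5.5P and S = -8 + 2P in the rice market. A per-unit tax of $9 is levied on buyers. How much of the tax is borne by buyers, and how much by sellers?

Buyers bear $2.4, sellers bear $6.6

Pre-tax equilibrium: P* = 662/15, Q* = 1204/15.
Tax on buyers shifts demand to D = 323 − 5.5(P + 9) = 273.5 - 5.5P.
273.5 - 5.5P = -8 + 2P gives seller price Ps = 563/15; buyers pay Pb = 563/15 + 9 = 698/15.
New quantity: Q = 323 − 5.5(698/15) = 1006/15.
Buyer burden = 698/15 − 662/15 = 2.4; seller burden = 662/15 − 563/15 = 6.6.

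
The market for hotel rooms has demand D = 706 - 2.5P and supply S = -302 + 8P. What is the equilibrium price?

Set D = S: 706 - 2.5P = -302 + 8P.
1008 = 10.5P, so P* = 96.
Q* = 706 − 2.5(96) = 466.

P* = 96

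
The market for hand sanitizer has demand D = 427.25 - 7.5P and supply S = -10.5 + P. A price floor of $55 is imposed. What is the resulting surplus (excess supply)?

Equilibrium price would be P* = 51.5, so the floor at 55 binds.
At P = 55: D = 14.75, S = 44.5.
Surplus = 44.5 − 14.75 = 29.75.

Surplus = 29.75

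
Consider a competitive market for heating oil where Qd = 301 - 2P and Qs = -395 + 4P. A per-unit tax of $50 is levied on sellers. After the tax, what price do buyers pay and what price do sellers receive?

Buyers pay 448/3, sellers receive 298/3

Pre-tax equilibrium: P* = 116, Q* = 69.
Tax on sellers shifts supply to Qs = -395 + 4(P − 50) = -595 + 4P.
301 - 2P = -595 + 4P gives buyer price Pb = 448/3; sellers receive Ps = 448/3 − 50 = 298/3.
New quantity: Q = 301 − 2(448/3) = 7/3.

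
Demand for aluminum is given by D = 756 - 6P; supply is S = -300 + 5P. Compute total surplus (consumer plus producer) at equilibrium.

Equilibrium: 756 - 6P = -300 + 5P gives P* = 96, Q* = 180.
Demand choke price: P = 126; supply starts at P = 60.
CS = ½(126 − 96)(180) = 2700; PS = ½(96 − 60)(180) = 3240.

Total surplus = 5940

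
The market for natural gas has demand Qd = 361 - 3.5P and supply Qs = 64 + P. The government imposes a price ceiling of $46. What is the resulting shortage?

Equilibrium price would be P* = 66, so the ceiling at 46 binds.
At P = 46: Qd = 361 − 3.5(46) = 200, Qs = 64 + 1(46) = 110.
Shortage = 200 − 110 = 90.

Shortage = 90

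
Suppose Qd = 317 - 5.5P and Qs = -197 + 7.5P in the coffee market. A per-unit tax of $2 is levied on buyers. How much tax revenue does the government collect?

Pre-tax equilibrium: P* = 514/13, Q* = 1294/13.
Tax on buyers shifts demand to Qd = 317 − 5.5(P + 2) = 306 - 5.5P.
306 - 5.5P = -197 + 7.5P gives seller price Ps = 503/13; buyers pay Pb = 503/13 + 2 = 529/13.
New quantity: Q = 317 − 5.5(529/13) = 2423/26.
Revenue = 2 × 2423/26 = 2423/13.

Tax revenue = 2423/13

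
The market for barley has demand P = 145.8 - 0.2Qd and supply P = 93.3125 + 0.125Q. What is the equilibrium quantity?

Set the two price expressions equal: 145.8 - 0.2Q = 93.3125 + 0.125Q.
52.4875 = 0.325Q, so Q* = 161.5.
P* = 145.8 − (0.2)(161.5) = 113.5.

Q* = 161.5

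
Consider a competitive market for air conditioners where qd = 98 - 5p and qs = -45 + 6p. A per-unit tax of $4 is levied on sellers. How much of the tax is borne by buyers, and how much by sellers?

Pre-tax equilibrium: p* = 13, q* = 33.
Tax on sellers shifts supply to qs = -45 + 6(p − 4) = -69 + 6p.
98 - 5p = -69 + 6p gives buyer price pb = 167/11; sellers receive ps = 167/11 − 4 = 123/11.
New quantity: q = 98 − 5(167/11) = 243/11.
Buyer burden = 167/11 − 13 = 24/11; seller burden = 13 − 123/11 = 20/11.

Buyers bear 24/11, sellers bear 20/11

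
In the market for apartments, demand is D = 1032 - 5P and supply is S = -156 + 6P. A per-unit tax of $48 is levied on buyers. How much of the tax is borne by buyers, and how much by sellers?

Pre-tax equilibrium: P* = 108, Q* = 492.
Tax on buyers shifts demand to D = 1032 − 5(P + 48) = 792 - 5P.
792 - 5P = -156 + 6P gives seller price Ps = 948/11; buyers pay Pb = 948/11 + 48 = 1476/11.
New quantity: Q = 1032 − 5(1476/11) = 3972/11.
Buyer burden = 1476/11 − 108 = 288/11; seller burden = 108 − 948/11 = 240/11.

Buyers bear 288/11, sellers bear 240/11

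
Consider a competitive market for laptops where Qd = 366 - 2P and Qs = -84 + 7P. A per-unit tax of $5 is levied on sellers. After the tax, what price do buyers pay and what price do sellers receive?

Pre-tax equilibrium: P* = 50, Q* = 266.
Tax on sellers shifts supply to Qs = -84 + 7(P − 5) = -119 + 7P.
366 - 2P = -119 + 7P gives buyer price Pb = 485/9; sellers receive Ps = 485/9 − 5 = 440/9.
New quantity: Q = 366 − 2(485/9) = 2324/9.

Buyers pay 485/9, sellers receive 440/9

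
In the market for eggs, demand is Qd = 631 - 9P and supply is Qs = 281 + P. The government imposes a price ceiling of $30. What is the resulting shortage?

Equilibrium price would be P* = 35, so the ceiling at 30 binds.
At P = 30: Qd = 631 − 9(30) = 361, Qs = 281 + 1(30) = 311.
Shortage = 361 − 311 = 50.

Shortage = 50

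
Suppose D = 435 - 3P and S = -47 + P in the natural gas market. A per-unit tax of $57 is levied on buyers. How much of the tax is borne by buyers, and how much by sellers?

Buyers bear $14.25, sellers bear $42.75

Pre-tax equilibrium: P* = 120.5, Q* = 73.5.
Tax on buyers shifts demand to D = 435 − 3(P + 57) = 264 - 3P.
264 - 3P = -47 + P gives seller price Ps = 77.75; buyers pay Pb = 77.75 + 57 = 134.75.
New quantity: Q = 435 − 3(134.75) = 30.75.
Buyer burden = 134.75 − 120.5 = 14.25; seller burden = 120.5 − 77.75 = 42.75.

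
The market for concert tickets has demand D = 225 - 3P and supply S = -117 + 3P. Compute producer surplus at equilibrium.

Producer surplus = 486

Equilibrium: 225 - 3P = -117 + 3P gives P* = 57, Q* = 54.
Supply starts at P = 39 (where S = 0).
PS = ½(57 − 39)(54) = 486.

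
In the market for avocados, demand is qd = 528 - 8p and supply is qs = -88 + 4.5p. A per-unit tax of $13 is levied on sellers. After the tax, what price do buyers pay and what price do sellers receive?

Pre-tax equilibrium: p* = 49.28, q* = 133.76.
Tax on sellers shifts supply to qs = -88 + 4.5(p − 13) = -146.5 + 4.5p.
528 - 8p = -146.5 + 4.5p gives buyer price pb = 53.96; sellers receive ps = 53.96 − 13 = 40.96.
New quantity: q = 528 − 8(53.96) = 96.32.

Buyers pay $53.96, sellers receive $40.96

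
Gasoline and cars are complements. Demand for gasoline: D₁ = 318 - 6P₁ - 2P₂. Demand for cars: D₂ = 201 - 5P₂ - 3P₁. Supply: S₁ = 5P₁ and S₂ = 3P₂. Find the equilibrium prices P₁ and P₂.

P₁ = 1071/41, P₂ = 1257/82

Market 1: 318 - 6P₁ - 2P₂ = 5P₁ → 11P₁ + 2P₂ = 318.
Market 2: 8P₂ + 3P₁ = 201.
Eliminating P₂: 8×(1) − 2×(2) gives 82P₁ = 2142, so P₁ = 1071/41.
Back-substitute into (2): P₂ = (201 − 3×1071/41) / 8 = 1257/82.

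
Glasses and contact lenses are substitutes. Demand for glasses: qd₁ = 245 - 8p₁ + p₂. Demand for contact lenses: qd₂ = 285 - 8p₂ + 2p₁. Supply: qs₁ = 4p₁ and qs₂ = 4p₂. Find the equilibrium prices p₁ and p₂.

p₁ = 3225/142, p₂ = 1955/71

Market 1: 245 - 8p₁ + p₂ = 4p₁ → 12p₁ - p₂ = 245.
Market 2: 12p₂ - 2p₁ = 285.
Eliminating p₂: 12×(1) + 1×(2) gives 142p₁ = 3225, so p₁ = 3225/142.
Back-substitute into (2): p₂ = (285 + 2×3225/142) / 12 = 1955/71.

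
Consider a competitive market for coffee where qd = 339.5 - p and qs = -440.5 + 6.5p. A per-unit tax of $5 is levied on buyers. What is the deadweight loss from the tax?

Pre-tax equilibrium: p* = 104, q* = 235.5.
Tax on buyers shifts demand to qd = 339.5 − 1(p + 5) = 334.5 - p.
334.5 - p = -440.5 + 6.5p gives seller price ps = 310/3; buyers pay pb = 310/3 + 5 = 325/3.
New quantity: q = 339.5 − 1(325/3) = 1387/6.
DWL = ½ × 5 × (235.5 − 1387/6) = 65/6.

Deadweight loss = 65/6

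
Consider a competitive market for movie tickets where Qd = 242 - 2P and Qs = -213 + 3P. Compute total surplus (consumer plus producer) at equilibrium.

Total surplus = 1500

Equilibrium: 242 - 2P = -213 + 3P gives P* = 91, Q* = 60.
Demand choke price: P = 121; supply starts at P = 71.
CS = ½(121 − 91)(60) = 900; PS = ½(91 − 71)(60) = 600.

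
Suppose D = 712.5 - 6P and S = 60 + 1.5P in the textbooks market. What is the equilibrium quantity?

Set D = S: 712.5 - 6P = 60 + 1.5P.
652.5 = 7.5P, so P* = 87.
Q* = 712.5 − 6(87) = 190.5.

Q* = 190.5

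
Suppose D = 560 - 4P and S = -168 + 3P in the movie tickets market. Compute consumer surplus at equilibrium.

Equilibrium: 560 - 4P = -168 + 3P gives P* = 104, Q* = 144.
Demand choke price (D = 0): P = 140.
CS = ½(140 − 104)(144) = 2592.

Consumer surplus = 2592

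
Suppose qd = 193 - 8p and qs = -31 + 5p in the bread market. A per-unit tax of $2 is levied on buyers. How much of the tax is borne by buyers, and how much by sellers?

Pre-tax equilibrium: p* = 224/13, q* = 717/13.
Tax on buyers shifts demand to qd = 193 − 8(p + 2) = 177 - 8p.
177 - 8p = -31 + 5p gives seller price ps = 16; buyers pay pb = 16 + 2 = 18.
New quantity: q = 193 − 8(18) = 49.
Buyer burden = 18 − 224/13 = 10/13; seller burden = 224/13 − 16 = 16/13.

Buyers bear 10/13, sellers bear 16/13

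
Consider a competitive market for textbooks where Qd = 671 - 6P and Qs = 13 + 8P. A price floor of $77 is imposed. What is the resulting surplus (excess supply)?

Equilibrium price would be P* = 47, so the floor at 77 binds.
At P = 77: Qd = 209, Qs = 629.
Surplus = 629 − 209 = 420.

Surplus = 420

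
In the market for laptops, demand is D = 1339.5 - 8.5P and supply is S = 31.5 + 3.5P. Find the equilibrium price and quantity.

Set D = S: 1339.5 - 8.5P = 31.5 + 3.5P.
1308 = 12P, so P* = 109.
Q* = 1339.5 − 8.5(109) = 413.

P* = 109, Q* = 413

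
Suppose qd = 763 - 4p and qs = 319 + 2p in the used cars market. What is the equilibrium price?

Set qd = qs: 763 - 4p = 319 + 2p.
444 = 6p, so p* = 74.
q* = 763 − 4(74) = 467.

p* = 74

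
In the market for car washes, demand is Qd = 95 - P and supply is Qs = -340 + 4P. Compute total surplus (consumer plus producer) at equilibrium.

Equilibrium: 95 - P = -340 + 4P gives P* = 87, Q* = 8.
Demand choke price: P = 95; supply starts at P = 85.
CS = ½(95 − 87)(8) = 32; PS = ½(87 − 85)(8) = 8.

Total surplus = 40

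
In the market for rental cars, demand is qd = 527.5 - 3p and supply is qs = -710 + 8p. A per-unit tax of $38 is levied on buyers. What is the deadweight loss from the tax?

Deadweight loss = 17328/11

Pre-tax equilibrium: p* = 112.5, q* = 190.
Tax on buyers shifts demand to qd = 527.5 − 3(p + 38) = 413.5 - 3p.
413.5 - 3p = -710 + 8p gives seller price ps = 2247/22; buyers pay pb = 2247/22 + 38 = 3083/22.
New quantity: q = 527.5 − 3(3083/22) = 1178/11.
DWL = ½ × 38 × (190 − 1178/11) = 17328/11.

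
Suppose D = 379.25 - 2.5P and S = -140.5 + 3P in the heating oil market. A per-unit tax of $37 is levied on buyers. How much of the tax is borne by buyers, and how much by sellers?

Buyers bear 222/11, sellers bear 185/11

Pre-tax equilibrium: P* = 94.5, Q* = 143.
Tax on buyers shifts demand to D = 379.25 − 2.5(P + 37) = 286.75 - 2.5P.
286.75 - 2.5P = -140.5 + 3P gives seller price Ps = 1709/22; buyers pay Pb = 1709/22 + 37 = 2523/22.
New quantity: Q = 379.25 − 2.5(2523/22) = 1018/11.
Buyer burden = 2523/22 − 94.5 = 222/11; seller burden = 94.5 − 1709/22 = 185/11.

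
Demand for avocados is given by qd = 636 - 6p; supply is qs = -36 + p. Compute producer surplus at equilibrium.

Producer surplus = 1800

Equilibrium: 636 - 6p = -36 + p gives p* = 96, q* = 60.
Supply starts at p = 36 (where qs = 0).
PS = ½(96 − 36)(60) = 1800.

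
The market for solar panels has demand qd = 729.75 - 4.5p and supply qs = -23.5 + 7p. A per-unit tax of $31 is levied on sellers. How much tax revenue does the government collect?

Pre-tax equilibrium: p* = 65.5, q* = 435.
Tax on sellers shifts supply to qs = -23.5 + 7(p − 31) = -240.5 + 7p.
729.75 - 4.5p = -240.5 + 7p gives buyer price pb = 3881/46; sellers receive ps = 3881/46 − 31 = 2455/46.
New quantity: q = 729.75 − 4.5(3881/46) = 8052/23.
Revenue = 31 × 8052/23 = 249612/23.

Tax revenue = 249612/23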